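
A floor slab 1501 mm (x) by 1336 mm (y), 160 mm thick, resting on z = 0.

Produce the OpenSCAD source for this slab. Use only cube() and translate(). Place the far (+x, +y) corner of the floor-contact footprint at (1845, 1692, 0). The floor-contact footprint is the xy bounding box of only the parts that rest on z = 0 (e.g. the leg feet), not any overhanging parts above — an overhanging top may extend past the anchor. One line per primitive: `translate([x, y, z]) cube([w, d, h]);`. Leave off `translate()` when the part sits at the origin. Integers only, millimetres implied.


translate([344, 356, 0]) cube([1501, 1336, 160]);


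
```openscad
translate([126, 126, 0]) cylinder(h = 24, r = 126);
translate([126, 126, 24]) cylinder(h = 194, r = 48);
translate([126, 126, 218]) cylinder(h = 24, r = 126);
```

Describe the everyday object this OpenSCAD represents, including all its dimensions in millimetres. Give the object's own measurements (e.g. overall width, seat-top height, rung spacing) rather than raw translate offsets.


A spool: two coaxial disc flanges of radius 126 mm and thickness 24 mm, joined by a core cylinder of radius 48 mm and height 194 mm. The lower flange rests on z = 0 and the three cylinders share a vertical axis.


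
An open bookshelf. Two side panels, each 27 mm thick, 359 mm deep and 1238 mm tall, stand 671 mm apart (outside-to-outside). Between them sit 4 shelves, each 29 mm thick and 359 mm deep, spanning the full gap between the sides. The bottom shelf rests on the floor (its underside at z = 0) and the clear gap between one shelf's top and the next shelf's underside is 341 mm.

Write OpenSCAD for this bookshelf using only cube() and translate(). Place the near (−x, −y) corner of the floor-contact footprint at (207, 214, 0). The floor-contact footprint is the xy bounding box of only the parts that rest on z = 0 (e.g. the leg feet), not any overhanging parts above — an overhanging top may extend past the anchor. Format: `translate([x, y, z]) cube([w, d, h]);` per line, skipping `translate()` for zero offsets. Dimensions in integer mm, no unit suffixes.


translate([207, 214, 0]) cube([27, 359, 1238]);
translate([851, 214, 0]) cube([27, 359, 1238]);
translate([234, 214, 0]) cube([617, 359, 29]);
translate([234, 214, 370]) cube([617, 359, 29]);
translate([234, 214, 740]) cube([617, 359, 29]);
translate([234, 214, 1110]) cube([617, 359, 29]);


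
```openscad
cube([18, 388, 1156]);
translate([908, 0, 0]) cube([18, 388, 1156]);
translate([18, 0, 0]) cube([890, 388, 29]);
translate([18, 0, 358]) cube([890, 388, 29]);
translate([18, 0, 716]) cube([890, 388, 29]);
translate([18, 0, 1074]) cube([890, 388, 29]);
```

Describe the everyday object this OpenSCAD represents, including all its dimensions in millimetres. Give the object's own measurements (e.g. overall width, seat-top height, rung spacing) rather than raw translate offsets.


An open bookshelf. Two side panels, each 18 mm thick, 388 mm deep and 1156 mm tall, stand 926 mm apart (outside-to-outside). Between them sit 4 shelves, each 29 mm thick and 388 mm deep, spanning the full gap between the sides. The bottom shelf rests on the floor (its underside at z = 0) and the clear gap between one shelf's top and the next shelf's underside is 329 mm.


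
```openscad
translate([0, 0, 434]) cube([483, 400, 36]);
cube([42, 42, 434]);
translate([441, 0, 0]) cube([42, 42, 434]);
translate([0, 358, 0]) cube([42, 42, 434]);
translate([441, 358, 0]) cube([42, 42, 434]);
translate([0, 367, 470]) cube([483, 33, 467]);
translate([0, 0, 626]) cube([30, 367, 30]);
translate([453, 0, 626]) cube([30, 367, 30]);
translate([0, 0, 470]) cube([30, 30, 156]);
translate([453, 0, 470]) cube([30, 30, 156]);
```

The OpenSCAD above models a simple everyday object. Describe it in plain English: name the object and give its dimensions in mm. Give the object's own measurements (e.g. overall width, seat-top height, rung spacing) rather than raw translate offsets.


A chair. The seat is a 483×400×36 mm slab with its top at z = 470 mm, on four 42×42 mm corner legs (flush with the seat edges, standing on z = 0). A flat backrest 33 mm thick, 467 mm tall, spans the full seat width and rises from the seat top along its +y edge, rear face flush with the rear of the seat. Two armrests of 30×30 mm section run along each side from the seat's front edge to the front of the backrest, top faces 186 mm above the seat top and outer faces flush with the seat's x-edges; a 30×30 mm post under the front of each armrest stands on the seat at the front corner.


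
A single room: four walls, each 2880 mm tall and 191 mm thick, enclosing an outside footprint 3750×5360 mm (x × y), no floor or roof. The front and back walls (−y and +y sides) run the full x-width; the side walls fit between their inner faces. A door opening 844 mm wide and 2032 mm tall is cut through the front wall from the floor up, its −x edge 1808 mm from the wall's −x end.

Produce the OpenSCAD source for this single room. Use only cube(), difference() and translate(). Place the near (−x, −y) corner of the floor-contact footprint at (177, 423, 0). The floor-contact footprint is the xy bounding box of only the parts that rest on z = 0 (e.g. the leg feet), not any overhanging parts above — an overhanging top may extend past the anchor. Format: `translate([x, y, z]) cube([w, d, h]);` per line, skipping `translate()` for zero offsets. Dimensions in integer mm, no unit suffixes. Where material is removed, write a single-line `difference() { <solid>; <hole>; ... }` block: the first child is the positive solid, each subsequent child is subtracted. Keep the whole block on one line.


difference() { translate([177, 423, 0]) cube([3750, 191, 2880]); translate([1985, 423, 0]) cube([844, 191, 2032]); }
translate([177, 5592, 0]) cube([3750, 191, 2880]);
translate([177, 614, 0]) cube([191, 4978, 2880]);
translate([3736, 614, 0]) cube([191, 4978, 2880]);


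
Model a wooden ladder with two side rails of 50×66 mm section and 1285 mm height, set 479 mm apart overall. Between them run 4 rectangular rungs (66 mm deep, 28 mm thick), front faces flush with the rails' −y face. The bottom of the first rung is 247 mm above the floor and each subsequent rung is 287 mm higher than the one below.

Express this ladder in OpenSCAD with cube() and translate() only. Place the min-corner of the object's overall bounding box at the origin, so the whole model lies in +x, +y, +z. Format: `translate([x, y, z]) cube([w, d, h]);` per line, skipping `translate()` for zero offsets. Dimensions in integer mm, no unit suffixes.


cube([50, 66, 1285]);
translate([429, 0, 0]) cube([50, 66, 1285]);
translate([50, 0, 247]) cube([379, 66, 28]);
translate([50, 0, 534]) cube([379, 66, 28]);
translate([50, 0, 821]) cube([379, 66, 28]);
translate([50, 0, 1108]) cube([379, 66, 28]);


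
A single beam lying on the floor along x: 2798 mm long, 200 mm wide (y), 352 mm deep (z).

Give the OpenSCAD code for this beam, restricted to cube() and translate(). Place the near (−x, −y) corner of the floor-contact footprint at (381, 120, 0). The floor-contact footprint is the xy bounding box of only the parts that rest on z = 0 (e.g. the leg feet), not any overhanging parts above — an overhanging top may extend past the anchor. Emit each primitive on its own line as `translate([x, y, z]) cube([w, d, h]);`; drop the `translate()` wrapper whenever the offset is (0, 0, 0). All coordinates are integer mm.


translate([381, 120, 0]) cube([2798, 200, 352]);


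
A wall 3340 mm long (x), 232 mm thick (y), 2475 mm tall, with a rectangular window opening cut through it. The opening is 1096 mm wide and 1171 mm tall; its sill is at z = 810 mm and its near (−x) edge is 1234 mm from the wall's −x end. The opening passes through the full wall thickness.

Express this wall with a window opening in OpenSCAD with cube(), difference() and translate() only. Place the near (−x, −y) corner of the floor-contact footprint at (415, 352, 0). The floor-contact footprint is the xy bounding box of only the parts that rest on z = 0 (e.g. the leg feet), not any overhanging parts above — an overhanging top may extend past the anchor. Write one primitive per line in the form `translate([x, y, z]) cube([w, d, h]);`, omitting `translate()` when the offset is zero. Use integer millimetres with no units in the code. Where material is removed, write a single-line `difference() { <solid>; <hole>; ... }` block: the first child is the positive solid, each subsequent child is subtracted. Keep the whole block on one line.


difference() { translate([415, 352, 0]) cube([3340, 232, 2475]); translate([1649, 352, 810]) cube([1096, 232, 1171]); }


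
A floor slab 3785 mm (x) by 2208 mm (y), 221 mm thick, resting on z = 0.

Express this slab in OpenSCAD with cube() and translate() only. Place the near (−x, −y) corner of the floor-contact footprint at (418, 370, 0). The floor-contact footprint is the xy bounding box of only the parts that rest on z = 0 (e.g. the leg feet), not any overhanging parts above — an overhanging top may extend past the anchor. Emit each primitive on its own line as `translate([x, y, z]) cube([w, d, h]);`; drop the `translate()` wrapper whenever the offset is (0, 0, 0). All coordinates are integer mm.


translate([418, 370, 0]) cube([3785, 2208, 221]);


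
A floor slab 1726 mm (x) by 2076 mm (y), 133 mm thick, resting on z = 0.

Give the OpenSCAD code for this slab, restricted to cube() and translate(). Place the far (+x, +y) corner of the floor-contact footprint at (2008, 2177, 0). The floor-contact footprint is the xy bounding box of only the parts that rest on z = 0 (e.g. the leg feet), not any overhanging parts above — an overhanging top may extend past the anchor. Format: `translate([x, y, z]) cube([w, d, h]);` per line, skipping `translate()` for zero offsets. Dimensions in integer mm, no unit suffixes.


translate([282, 101, 0]) cube([1726, 2076, 133]);


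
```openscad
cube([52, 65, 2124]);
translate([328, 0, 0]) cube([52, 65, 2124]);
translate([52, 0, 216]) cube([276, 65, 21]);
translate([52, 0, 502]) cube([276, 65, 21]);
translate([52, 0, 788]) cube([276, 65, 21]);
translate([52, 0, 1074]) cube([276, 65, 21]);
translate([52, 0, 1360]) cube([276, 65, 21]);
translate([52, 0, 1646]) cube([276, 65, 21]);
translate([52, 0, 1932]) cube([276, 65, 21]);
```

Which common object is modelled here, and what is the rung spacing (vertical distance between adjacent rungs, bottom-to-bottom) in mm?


A ladder. The rung spacing is 286 mm.

Two tall 52×65 posts with 7 short bars between them — a ladder. Adjacent rungs sit at z = 216 and z = 502, so the spacing is 502 − 216 = 286 mm.


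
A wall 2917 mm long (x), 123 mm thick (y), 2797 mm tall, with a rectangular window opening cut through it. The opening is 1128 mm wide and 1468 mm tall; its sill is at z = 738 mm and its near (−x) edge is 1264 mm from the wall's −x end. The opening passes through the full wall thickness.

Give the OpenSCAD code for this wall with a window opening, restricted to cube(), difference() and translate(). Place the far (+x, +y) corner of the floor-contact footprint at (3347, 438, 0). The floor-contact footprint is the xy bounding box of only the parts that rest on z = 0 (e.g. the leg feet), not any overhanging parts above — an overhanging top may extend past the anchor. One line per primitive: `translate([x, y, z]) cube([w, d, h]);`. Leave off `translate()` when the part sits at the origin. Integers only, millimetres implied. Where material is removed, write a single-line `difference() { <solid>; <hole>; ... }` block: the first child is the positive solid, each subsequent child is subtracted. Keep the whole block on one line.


difference() { translate([430, 315, 0]) cube([2917, 123, 2797]); translate([1694, 315, 738]) cube([1128, 123, 1468]); }


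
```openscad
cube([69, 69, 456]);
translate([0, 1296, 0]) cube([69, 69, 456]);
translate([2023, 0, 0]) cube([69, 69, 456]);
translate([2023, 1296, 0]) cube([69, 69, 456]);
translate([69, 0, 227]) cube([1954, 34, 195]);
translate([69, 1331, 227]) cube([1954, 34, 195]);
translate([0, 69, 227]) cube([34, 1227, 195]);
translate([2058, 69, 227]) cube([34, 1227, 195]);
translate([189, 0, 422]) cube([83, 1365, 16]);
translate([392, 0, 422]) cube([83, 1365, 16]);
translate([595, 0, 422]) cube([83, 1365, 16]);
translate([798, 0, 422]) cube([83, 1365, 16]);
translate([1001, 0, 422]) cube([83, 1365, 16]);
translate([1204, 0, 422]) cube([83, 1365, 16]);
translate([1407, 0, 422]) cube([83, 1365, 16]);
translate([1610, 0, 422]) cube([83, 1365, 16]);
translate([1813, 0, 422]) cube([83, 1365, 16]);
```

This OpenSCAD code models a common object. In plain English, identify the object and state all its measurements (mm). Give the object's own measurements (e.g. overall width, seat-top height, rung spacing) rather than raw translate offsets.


A bed frame 2092 mm long (x) by 1365 mm wide (y). Four 69×69 mm corner posts, 456 mm tall, at the corners of the footprint. Four rails of 34 mm thickness and 195 mm height run between adjacent posts with their undersides at z = 227 mm, their outer faces flush with the outside of the frame (the two x-running rails run between the posts' inner faces; the two y-running rails run between the posts' inner faces). 9 slats, each 83 mm wide (x) and 16 mm thick, lie across the top of the two x-running rails, running the full 1365 mm width of the frame in y; along x they sit between the end posts with a 120 mm gap after the −x posts and between neighbouring slats, leaving 127 mm before the +x posts.


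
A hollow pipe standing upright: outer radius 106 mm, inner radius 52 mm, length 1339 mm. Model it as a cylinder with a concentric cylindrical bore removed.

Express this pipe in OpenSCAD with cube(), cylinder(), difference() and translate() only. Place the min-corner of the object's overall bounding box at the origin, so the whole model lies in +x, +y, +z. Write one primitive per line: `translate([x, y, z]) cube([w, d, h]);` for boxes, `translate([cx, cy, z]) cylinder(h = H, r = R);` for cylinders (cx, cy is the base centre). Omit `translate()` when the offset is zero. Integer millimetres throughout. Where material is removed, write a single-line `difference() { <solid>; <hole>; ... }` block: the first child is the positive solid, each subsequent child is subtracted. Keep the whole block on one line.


difference() { translate([106, 106, 0]) cylinder(h = 1339, r = 106); translate([106, 106, 0]) cylinder(h = 1339, r = 52); }


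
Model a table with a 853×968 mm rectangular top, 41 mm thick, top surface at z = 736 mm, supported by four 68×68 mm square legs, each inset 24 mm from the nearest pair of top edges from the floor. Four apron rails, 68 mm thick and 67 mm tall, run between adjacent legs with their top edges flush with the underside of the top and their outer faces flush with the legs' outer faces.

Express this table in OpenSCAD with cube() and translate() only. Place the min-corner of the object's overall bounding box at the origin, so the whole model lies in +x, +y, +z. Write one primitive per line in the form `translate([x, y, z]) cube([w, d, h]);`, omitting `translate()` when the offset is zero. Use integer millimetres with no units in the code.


// leg_h = 736 - 41 = 695
// apron z = 695 - 67 = 628
translate([0, 0, 695]) cube([853, 968, 41]);
translate([24, 24, 0]) cube([68, 68, 695]);
translate([761, 24, 0]) cube([68, 68, 695]);
translate([24, 876, 0]) cube([68, 68, 695]);
translate([761, 876, 0]) cube([68, 68, 695]);
translate([92, 24, 628]) cube([669, 68, 67]);
translate([92, 876, 628]) cube([669, 68, 67]);
translate([24, 92, 628]) cube([68, 784, 67]);
translate([761, 92, 628]) cube([68, 784, 67]);


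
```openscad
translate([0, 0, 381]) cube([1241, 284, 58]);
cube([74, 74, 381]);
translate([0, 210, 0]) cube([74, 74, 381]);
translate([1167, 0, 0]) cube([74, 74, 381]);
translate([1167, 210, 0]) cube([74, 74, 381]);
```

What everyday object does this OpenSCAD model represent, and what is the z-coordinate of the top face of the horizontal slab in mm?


A bench. The seat-top height is 439 mm.

A long slab on four corner posts — a bench. The slab sits at z = 381 with thickness 58, so the top is 381 + 58 = 439 mm.


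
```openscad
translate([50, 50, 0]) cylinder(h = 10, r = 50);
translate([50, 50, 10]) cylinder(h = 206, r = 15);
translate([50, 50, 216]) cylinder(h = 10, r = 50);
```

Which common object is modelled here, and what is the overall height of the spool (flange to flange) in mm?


A spool. The overall height is 226 mm.

Three coaxial cylinders, large–small–large — a spool. Two 10 mm flanges and a 206 mm core give 10 + 206 + 10 = 226 mm.


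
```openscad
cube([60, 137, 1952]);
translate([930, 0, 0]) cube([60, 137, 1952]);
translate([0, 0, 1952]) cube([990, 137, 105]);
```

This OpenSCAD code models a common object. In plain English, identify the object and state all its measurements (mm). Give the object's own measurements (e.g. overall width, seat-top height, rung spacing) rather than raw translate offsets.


A door frame. The clear opening is 870 mm wide and 1952 mm high. Two 60 mm wide jambs, 137 mm deep, stand either side of the opening from the floor to the top of the opening. A 105 mm thick head sits across the top of both jambs, spanning the full outside width of the frame.


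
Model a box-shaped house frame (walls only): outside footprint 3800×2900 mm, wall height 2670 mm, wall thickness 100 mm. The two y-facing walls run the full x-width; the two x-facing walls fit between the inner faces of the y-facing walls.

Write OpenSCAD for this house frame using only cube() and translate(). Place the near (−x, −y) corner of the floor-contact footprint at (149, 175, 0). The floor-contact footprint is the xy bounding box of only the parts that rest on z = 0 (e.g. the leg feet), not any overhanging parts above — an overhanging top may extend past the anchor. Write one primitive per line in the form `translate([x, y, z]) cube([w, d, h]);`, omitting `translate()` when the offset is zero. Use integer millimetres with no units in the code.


translate([149, 175, 0]) cube([3800, 100, 2670]);
translate([149, 2975, 0]) cube([3800, 100, 2670]);
translate([149, 275, 0]) cube([100, 2700, 2670]);
translate([3849, 275, 0]) cube([100, 2700, 2670]);


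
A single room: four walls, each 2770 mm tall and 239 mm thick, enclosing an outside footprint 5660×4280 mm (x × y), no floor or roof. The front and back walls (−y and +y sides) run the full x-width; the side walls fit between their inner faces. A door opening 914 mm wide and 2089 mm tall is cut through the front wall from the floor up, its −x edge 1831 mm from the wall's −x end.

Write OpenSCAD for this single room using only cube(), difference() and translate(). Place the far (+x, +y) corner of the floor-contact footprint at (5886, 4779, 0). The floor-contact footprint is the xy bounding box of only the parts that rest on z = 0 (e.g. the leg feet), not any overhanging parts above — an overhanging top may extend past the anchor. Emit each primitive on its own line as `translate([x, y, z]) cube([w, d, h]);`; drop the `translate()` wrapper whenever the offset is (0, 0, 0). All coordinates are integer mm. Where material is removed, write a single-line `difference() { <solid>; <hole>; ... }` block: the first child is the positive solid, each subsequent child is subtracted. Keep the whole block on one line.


difference() { translate([226, 499, 0]) cube([5660, 239, 2770]); translate([2057, 499, 0]) cube([914, 239, 2089]); }
translate([226, 4540, 0]) cube([5660, 239, 2770]);
translate([226, 738, 0]) cube([239, 3802, 2770]);
translate([5647, 738, 0]) cube([239, 3802, 2770]);


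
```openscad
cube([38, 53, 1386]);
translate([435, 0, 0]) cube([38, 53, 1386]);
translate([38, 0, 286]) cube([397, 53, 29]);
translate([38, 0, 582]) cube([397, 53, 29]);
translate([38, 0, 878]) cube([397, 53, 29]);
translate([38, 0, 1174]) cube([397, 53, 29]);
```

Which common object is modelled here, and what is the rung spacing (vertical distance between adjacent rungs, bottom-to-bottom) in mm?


A ladder. The rung spacing is 296 mm.

Two tall 38×53 posts with 4 short bars between them — a ladder. Adjacent rungs sit at z = 286 and z = 582, so the spacing is 582 − 286 = 296 mm.


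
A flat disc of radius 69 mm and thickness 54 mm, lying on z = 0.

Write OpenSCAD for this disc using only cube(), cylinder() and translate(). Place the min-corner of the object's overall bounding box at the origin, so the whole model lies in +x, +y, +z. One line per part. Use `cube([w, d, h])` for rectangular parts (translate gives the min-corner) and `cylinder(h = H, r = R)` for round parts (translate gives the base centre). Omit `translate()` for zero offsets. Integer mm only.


translate([69, 69, 0]) cylinder(h = 54, r = 69);


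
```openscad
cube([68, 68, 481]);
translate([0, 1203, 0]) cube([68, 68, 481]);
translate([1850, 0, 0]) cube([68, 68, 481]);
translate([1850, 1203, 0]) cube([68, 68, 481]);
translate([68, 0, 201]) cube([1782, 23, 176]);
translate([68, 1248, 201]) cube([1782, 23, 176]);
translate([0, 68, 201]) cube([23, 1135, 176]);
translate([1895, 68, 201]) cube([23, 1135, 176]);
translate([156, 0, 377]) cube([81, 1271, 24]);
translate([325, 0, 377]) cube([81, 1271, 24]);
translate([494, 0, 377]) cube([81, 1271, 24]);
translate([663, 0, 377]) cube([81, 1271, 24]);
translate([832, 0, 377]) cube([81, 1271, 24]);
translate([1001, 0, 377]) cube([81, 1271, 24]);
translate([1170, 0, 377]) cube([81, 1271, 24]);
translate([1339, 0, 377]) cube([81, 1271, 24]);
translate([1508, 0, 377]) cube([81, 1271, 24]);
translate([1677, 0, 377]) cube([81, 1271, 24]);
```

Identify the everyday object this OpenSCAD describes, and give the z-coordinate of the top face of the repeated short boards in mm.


A bed frame. The slat-top height is 401 mm.

Four posts, four rails, and a row of slats — a bed frame. Slats sit on the rails at z = 201 + 176 = 377; with slat thickness 24, the top is 401 mm.


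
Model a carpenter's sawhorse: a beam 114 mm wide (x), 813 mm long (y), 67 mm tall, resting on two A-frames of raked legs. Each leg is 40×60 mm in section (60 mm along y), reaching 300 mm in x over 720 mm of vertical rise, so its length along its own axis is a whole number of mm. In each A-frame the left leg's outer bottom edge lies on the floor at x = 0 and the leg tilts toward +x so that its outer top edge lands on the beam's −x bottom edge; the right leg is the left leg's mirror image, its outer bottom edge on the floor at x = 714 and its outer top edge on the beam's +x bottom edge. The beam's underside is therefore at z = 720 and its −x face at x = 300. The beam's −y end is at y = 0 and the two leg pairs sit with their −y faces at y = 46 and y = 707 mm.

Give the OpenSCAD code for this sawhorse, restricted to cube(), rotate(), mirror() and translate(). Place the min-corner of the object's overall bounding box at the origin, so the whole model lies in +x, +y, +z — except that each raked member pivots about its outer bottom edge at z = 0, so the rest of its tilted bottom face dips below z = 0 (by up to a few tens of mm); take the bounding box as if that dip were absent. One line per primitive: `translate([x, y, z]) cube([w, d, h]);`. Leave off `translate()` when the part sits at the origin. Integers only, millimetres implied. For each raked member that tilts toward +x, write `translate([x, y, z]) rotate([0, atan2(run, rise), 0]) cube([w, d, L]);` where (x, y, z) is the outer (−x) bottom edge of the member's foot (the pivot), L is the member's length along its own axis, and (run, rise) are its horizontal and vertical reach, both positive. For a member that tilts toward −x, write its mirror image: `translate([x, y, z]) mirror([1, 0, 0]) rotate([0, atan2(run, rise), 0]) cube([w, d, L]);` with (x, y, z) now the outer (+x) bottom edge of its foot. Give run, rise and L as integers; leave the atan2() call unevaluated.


translate([300, 0, 720]) cube([114, 813, 67]);
translate([0, 46, 0]) rotate([0, atan2(300, 720), 0]) cube([40, 60, 780]);
translate([714, 46, 0]) mirror([1, 0, 0]) rotate([0, atan2(300, 720), 0]) cube([40, 60, 780]);
translate([0, 707, 0]) rotate([0, atan2(300, 720), 0]) cube([40, 60, 780]);
translate([714, 707, 0]) mirror([1, 0, 0]) rotate([0, atan2(300, 720), 0]) cube([40, 60, 780]);


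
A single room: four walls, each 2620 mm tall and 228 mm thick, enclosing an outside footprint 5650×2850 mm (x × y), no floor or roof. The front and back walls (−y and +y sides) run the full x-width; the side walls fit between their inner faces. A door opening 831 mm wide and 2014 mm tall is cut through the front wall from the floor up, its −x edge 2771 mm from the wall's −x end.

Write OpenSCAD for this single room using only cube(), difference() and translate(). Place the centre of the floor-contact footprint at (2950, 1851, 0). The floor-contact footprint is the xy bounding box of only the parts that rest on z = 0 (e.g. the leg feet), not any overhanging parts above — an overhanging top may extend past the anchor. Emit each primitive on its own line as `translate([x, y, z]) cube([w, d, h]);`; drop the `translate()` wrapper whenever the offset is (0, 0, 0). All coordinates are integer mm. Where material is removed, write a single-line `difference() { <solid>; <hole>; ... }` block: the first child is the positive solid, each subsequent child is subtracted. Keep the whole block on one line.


difference() { translate([125, 426, 0]) cube([5650, 228, 2620]); translate([2896, 426, 0]) cube([831, 228, 2014]); }
translate([125, 3048, 0]) cube([5650, 228, 2620]);
translate([125, 654, 0]) cube([228, 2394, 2620]);
translate([5547, 654, 0]) cube([228, 2394, 2620]);


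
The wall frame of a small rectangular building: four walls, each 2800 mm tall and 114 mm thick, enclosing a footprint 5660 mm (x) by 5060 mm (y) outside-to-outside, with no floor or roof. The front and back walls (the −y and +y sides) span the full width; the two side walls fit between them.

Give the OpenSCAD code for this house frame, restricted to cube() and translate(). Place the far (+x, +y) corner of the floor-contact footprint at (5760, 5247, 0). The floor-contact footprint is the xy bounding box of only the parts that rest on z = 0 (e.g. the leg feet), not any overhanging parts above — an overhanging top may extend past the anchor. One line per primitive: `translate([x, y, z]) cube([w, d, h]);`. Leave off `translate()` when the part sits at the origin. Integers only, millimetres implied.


translate([100, 187, 0]) cube([5660, 114, 2800]);
translate([100, 5133, 0]) cube([5660, 114, 2800]);
translate([100, 301, 0]) cube([114, 4832, 2800]);
translate([5646, 301, 0]) cube([114, 4832, 2800]);


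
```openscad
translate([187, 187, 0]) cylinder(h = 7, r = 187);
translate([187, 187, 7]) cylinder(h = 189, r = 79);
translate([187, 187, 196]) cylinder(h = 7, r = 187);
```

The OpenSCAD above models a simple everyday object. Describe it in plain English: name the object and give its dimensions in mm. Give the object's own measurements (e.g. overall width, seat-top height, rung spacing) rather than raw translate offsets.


A spool: two coaxial disc flanges of radius 187 mm and thickness 7 mm, joined by a core cylinder of radius 79 mm and height 189 mm. The lower flange rests on z = 0 and the three cylinders share a vertical axis.


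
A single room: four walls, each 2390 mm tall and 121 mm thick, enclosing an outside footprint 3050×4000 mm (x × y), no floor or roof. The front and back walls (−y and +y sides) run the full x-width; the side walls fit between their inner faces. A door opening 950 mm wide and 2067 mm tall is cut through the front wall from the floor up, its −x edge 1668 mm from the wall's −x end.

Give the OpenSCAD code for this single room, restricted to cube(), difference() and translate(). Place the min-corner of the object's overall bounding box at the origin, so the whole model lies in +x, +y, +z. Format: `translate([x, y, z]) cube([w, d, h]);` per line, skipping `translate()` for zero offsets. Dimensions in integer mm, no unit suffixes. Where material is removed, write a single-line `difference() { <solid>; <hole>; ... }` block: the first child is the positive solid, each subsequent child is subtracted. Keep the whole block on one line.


difference() { cube([3050, 121, 2390]); translate([1668, 0, 0]) cube([950, 121, 2067]); }
translate([0, 3879, 0]) cube([3050, 121, 2390]);
translate([0, 121, 0]) cube([121, 3758, 2390]);
translate([2929, 121, 0]) cube([121, 3758, 2390]);


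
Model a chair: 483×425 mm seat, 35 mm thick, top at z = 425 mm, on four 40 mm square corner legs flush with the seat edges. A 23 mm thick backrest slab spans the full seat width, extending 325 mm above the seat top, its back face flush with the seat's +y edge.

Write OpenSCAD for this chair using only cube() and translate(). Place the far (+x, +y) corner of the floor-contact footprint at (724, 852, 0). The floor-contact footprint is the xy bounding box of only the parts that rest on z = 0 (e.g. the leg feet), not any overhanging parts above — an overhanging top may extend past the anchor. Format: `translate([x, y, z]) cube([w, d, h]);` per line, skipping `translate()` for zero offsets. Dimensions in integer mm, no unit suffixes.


translate([241, 427, 390]) cube([483, 425, 35]);
translate([241, 427, 0]) cube([40, 40, 390]);
translate([684, 427, 0]) cube([40, 40, 390]);
translate([241, 812, 0]) cube([40, 40, 390]);
translate([684, 812, 0]) cube([40, 40, 390]);
translate([241, 829, 425]) cube([483, 23, 325]);


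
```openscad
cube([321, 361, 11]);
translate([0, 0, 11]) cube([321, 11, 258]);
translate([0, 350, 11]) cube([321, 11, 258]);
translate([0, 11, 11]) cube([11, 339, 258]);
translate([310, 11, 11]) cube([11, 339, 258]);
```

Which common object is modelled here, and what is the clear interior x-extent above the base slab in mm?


An open box. The internal width is 299 mm.

A 321×361 base slab with four walls standing on it — an open box. The base is 321 mm wide and the walls are 11 mm thick, so the internal width is 321 − 2 × 11 = 299 mm.


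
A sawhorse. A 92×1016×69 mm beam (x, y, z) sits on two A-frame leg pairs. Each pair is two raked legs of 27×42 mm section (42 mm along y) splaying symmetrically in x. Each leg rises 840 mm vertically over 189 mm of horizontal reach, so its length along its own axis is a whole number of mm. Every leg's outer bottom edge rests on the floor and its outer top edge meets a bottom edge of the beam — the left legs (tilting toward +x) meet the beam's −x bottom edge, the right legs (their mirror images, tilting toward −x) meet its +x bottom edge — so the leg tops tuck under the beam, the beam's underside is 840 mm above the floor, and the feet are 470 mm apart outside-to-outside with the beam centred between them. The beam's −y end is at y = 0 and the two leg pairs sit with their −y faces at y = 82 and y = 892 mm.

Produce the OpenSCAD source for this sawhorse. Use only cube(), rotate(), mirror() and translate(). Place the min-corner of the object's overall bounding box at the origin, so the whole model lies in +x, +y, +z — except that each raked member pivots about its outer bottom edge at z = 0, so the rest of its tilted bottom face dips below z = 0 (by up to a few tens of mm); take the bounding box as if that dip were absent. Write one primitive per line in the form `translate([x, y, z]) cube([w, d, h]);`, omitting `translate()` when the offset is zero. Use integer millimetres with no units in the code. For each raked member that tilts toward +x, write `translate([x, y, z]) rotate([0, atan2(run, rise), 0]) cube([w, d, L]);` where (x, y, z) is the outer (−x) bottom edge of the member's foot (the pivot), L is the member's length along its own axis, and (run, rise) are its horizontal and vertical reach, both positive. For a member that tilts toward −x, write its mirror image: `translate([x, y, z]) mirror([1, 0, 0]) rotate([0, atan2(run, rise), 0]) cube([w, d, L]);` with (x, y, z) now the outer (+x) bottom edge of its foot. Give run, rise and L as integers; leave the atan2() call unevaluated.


translate([189, 0, 840]) cube([92, 1016, 69]);
translate([0, 82, 0]) rotate([0, atan2(189, 840), 0]) cube([27, 42, 861]);
translate([470, 82, 0]) mirror([1, 0, 0]) rotate([0, atan2(189, 840), 0]) cube([27, 42, 861]);
translate([0, 892, 0]) rotate([0, atan2(189, 840), 0]) cube([27, 42, 861]);
translate([470, 892, 0]) mirror([1, 0, 0]) rotate([0, atan2(189, 840), 0]) cube([27, 42, 861]);


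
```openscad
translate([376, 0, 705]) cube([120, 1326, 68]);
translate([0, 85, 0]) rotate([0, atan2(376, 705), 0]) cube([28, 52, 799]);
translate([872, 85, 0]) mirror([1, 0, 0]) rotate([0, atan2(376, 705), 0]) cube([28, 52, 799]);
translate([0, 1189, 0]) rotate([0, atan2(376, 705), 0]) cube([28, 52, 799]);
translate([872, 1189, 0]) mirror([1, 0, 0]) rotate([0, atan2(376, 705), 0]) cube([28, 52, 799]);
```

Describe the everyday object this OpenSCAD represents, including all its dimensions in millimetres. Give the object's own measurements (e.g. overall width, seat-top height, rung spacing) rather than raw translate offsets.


A sawhorse. A 120×1326×68 mm beam (x, y, z) sits on two A-frame leg pairs. Each pair is two raked legs of 28×52 mm section (52 mm along y) splaying symmetrically in x. Each leg rises 705 mm vertically over 376 mm of horizontal reach and is 799 mm long along its own axis. Every leg's outer bottom edge rests on the floor and its outer top edge meets a bottom edge of the beam — the left legs (tilting toward +x) meet the beam's −x bottom edge, the right legs (their mirror images, tilting toward −x) meet its +x bottom edge — so the leg tops tuck under the beam, the beam's underside is 705 mm above the floor, and the feet are 872 mm apart outside-to-outside with the beam centred between them. The two leg pairs are set in 85 mm from either end of the beam.


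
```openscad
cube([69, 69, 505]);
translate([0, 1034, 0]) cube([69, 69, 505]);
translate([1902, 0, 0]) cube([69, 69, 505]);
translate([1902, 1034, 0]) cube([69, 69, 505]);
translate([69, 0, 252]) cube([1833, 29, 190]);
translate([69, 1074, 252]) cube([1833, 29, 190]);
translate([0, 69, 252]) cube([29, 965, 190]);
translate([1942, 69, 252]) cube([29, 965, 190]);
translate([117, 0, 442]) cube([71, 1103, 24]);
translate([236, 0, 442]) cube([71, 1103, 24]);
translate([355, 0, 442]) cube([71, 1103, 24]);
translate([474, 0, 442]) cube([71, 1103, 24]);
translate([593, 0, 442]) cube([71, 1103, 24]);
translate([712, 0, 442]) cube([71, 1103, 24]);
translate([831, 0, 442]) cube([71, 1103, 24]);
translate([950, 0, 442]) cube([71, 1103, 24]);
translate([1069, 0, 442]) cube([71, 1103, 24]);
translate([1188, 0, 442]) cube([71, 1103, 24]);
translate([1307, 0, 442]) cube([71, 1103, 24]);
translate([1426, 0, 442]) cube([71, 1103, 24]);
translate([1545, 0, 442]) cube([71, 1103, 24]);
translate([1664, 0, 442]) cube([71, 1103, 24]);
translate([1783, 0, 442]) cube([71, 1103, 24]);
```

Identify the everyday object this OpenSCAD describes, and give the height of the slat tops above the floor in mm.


A bed frame. The slat-top height is 466 mm.

Four posts, four rails, and a row of slats — a bed frame. Slats sit on the rails at z = 252 + 190 = 442; with slat thickness 24, the top is 466 mm.


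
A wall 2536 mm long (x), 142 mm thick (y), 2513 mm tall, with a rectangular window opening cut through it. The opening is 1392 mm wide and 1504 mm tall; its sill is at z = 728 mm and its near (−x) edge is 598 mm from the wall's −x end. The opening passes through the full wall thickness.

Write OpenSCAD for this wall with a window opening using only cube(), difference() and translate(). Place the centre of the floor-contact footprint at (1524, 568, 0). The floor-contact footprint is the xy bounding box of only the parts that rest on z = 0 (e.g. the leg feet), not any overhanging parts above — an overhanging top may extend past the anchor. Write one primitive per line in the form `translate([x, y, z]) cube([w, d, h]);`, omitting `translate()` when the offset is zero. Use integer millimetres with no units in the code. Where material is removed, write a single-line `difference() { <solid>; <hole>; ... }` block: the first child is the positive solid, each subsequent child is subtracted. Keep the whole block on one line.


difference() { translate([256, 497, 0]) cube([2536, 142, 2513]); translate([854, 497, 728]) cube([1392, 142, 1504]); }


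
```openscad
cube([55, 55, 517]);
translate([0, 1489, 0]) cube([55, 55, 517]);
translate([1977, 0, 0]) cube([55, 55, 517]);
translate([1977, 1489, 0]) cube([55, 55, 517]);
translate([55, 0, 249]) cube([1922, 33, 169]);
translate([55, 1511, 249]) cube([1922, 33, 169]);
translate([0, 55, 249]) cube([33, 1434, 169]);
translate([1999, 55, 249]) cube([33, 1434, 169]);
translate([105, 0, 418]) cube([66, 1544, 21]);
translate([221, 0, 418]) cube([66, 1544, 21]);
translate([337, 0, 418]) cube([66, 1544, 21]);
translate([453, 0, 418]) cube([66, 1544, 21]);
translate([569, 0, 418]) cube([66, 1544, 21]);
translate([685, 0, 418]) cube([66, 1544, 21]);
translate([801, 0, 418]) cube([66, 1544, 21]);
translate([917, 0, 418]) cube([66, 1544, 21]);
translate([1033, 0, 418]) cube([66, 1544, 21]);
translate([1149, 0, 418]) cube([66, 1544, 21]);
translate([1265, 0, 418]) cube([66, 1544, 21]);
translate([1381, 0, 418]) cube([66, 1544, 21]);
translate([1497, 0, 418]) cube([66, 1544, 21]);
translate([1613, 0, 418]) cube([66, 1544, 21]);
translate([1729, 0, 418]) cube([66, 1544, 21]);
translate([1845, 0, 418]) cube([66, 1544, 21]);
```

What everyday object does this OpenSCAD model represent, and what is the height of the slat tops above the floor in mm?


A bed frame. The slat-top height is 439 mm.

Four posts, four rails, and a row of slats — a bed frame. Slats sit on the rails at z = 249 + 169 = 418; with slat thickness 21, the top is 439 mm.


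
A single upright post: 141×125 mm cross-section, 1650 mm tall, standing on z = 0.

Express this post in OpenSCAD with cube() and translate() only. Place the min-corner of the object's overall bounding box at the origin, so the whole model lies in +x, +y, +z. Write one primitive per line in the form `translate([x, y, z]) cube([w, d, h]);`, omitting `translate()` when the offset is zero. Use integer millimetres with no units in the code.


cube([141, 125, 1650]);


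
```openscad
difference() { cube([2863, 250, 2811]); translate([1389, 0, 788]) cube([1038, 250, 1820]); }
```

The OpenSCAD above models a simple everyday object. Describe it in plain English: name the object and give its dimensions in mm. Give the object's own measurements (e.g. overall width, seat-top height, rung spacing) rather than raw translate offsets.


A wall 2863 mm long (x), 250 mm thick (y), 2811 mm tall, with a rectangular window opening cut through it. The opening is 1038 mm wide and 1820 mm tall; its sill is at z = 788 mm and its near (−x) edge is 1389 mm from the wall's −x end. The opening passes through the full wall thickness.


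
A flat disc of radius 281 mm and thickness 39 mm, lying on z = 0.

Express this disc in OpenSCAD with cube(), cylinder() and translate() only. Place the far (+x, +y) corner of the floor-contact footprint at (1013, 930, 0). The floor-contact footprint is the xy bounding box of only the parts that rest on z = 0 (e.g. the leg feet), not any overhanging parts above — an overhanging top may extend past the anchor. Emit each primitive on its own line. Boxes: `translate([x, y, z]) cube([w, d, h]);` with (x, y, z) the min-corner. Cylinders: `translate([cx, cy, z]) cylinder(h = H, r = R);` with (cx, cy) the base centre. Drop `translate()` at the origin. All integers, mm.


translate([732, 649, 0]) cylinder(h = 39, r = 281);


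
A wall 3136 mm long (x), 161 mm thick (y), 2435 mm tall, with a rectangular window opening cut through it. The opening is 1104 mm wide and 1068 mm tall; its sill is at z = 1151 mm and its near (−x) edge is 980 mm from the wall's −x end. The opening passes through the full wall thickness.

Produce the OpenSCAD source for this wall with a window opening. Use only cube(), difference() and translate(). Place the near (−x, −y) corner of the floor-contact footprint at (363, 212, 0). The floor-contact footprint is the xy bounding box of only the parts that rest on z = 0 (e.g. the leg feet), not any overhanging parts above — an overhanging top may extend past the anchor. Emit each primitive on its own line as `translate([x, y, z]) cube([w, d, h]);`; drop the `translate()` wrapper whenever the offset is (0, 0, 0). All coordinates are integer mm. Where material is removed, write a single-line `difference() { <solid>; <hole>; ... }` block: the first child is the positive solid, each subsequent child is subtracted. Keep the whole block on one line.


difference() { translate([363, 212, 0]) cube([3136, 161, 2435]); translate([1343, 212, 1151]) cube([1104, 161, 1068]); }
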